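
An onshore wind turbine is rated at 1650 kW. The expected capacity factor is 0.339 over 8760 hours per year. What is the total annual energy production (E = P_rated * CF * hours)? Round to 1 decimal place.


Annual energy = rated_kW * capacity_factor * hours_per_year
Given: P_rated = 1650 kW, CF = 0.339, hours = 8760
E = 1650 * 0.339 * 8760
E = 4899906.0 kWh

4899906.0


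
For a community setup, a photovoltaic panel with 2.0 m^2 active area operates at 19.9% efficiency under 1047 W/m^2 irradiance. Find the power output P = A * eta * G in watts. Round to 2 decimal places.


Use the solar power formula P = A * eta * G.
Given: A = 2.0 m^2, eta = 0.199, G = 1047 W/m^2
P = 2.0 * 0.199 * 1047
P = 416.71 W

416.71


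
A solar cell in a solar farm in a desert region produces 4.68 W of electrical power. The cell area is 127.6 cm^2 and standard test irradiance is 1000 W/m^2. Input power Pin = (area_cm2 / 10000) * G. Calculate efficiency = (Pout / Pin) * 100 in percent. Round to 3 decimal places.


First compute the input power:
  Pin = area_cm2 / 10000 * G = 127.6 / 10000 * 1000 = 12.76 W
Then compute efficiency:
  Efficiency = (Pout / Pin) * 100 = (4.68 / 12.76) * 100
  Efficiency = 36.677%

36.677


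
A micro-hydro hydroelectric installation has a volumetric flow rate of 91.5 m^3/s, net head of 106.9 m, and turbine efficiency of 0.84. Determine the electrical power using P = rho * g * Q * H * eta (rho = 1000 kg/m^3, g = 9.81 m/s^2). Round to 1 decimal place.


Apply the hydropower formula P = rho * g * Q * H * eta
rho * g = 1000 * 9.81 = 9810.0
P = 9810.0 * 91.5 * 106.9 * 0.84
P = 80602236.5 W

80602236.5


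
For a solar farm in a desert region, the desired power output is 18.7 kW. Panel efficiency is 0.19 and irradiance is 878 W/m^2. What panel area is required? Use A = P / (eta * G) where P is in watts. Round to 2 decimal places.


Convert target power to watts: P = 18.7 * 1000 = 18700.0 W
Compute denominator: eta * G = 0.19 * 878 = 166.82
Required area A = P / (eta * G) = 18700.0 / 166.82
A = 112.10 m^2

112.10


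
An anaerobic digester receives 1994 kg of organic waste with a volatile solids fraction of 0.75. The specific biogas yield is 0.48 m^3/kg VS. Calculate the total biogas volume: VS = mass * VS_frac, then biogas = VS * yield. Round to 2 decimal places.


Compute volatile solids:
  VS = mass * VS_fraction = 1994 * 0.75 = 1495.5 kg
Calculate biogas volume:
  Biogas = VS * specific_yield = 1495.5 * 0.48
  Biogas = 717.84 m^3

717.84


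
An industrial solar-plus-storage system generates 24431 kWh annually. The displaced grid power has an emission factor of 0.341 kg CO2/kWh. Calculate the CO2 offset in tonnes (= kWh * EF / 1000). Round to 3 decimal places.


CO2 offset in kg = generation * emission_factor
CO2 offset = 24431 * 0.341 = 8330.97 kg
Convert to tonnes:
  CO2 offset = 8330.97 / 1000 = 8.331 tonnes

8.331


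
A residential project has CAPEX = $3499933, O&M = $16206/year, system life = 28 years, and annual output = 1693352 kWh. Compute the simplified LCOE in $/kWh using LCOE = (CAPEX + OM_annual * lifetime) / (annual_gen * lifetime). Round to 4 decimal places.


Total cost = CAPEX + OM * lifetime = 3499933 + 16206 * 28 = 3499933 + 453768 = 3953701
Total generation = annual * lifetime = 1693352 * 28 = 47413856 kWh
LCOE = 3953701 / 47413856
LCOE = 0.0834 $/kWh

0.0834


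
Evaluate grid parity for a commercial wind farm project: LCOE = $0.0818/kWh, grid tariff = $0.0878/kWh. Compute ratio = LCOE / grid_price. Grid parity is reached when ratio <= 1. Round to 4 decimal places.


Compare LCOE to grid price:
  LCOE = $0.0818/kWh, Grid price = $0.0878/kWh
  Ratio = LCOE / grid_price = 0.0818 / 0.0878 = 0.9317
  Grid parity achieved (ratio <= 1)? yes

0.9317


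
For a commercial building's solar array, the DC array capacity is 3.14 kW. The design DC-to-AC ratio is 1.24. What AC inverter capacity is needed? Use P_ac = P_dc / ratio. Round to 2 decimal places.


The inverter AC capacity is determined by the DC/AC ratio.
Given: P_dc = 3.14 kW, DC/AC ratio = 1.24
P_ac = P_dc / ratio = 3.14 / 1.24
P_ac = 2.53 kW

2.53


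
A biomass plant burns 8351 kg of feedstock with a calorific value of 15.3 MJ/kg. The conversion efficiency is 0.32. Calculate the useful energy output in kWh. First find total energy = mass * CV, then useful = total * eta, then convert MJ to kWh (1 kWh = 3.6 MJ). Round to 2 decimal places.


Total energy = mass * CV = 8351 * 15.3 = 127770.3 MJ
Useful energy = total * eta = 127770.3 * 0.32 = 40886.5 MJ
Convert to kWh: 40886.5 / 3.6
Useful energy = 11357.36 kWh

11357.36


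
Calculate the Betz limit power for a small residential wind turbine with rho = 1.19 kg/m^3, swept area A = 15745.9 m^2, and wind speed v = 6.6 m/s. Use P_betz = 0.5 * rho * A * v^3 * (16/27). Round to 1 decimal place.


The Betz coefficient Cp_max = 16/27 = 0.5926
v^3 = 6.6^3 = 287.496
P_betz = 0.5 * rho * A * v^3 * Cp_max
P_betz = 0.5 * 1.19 * 15745.9 * 287.496 * 0.5926
P_betz = 1596145.5 W

1596145.5


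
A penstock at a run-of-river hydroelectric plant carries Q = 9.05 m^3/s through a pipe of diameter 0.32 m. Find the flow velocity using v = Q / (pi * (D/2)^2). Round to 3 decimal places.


Compute pipe cross-sectional area:
  A = pi * (D/2)^2 = pi * (0.32/2)^2 = 0.0804 m^2
Calculate velocity:
  v = Q / A = 9.05 / 0.0804
  v = 112.528 m/s

112.528


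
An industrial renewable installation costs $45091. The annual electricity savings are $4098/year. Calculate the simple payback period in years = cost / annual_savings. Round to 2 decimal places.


Simple payback period = initial cost / annual savings
Payback = 45091 / 4098
Payback = 11.00 years

11.00


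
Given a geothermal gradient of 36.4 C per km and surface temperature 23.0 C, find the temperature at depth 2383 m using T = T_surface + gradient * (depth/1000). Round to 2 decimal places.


Convert depth to km: 2383 / 1000 = 2.383 km
Temperature increase = gradient * depth_km = 36.4 * 2.383 = 86.74 C
Temperature at depth = T_surface + delta_T = 23.0 + 86.74
T = 109.74 C

109.74


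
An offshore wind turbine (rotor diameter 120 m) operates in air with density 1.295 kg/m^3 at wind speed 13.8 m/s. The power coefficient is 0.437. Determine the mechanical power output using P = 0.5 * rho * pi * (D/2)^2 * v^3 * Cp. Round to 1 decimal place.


Step 1 -- Compute swept area:
  A = pi * (D/2)^2 = pi * (120/2)^2 = 11309.73 m^2
Step 2 -- Apply wind power equation:
  P = 0.5 * rho * A * v^3 * Cp
  v^3 = 13.8^3 = 2628.072
  P = 0.5 * 1.295 * 11309.73 * 2628.072 * 0.437
  P = 8410287.5 W

8410287.5


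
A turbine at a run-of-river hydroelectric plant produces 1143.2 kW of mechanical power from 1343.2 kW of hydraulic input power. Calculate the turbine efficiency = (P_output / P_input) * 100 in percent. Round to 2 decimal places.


Turbine efficiency = (output power / input power) * 100
eta = (1143.2 / 1343.2) * 100
eta = 85.11%

85.11


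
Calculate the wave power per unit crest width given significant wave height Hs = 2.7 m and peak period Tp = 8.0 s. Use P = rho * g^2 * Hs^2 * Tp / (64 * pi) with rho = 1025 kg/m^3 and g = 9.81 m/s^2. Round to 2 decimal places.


Apply wave power formula:
  g^2 = 9.81^2 = 96.2361
  Hs^2 = 2.7^2 = 7.29
  Numerator = rho * g^2 * Hs^2 * Tp = 1025 * 96.2361 * 7.29 * 8.0 = 5752801.59
  Denominator = 64 * pi = 201.0619
  P = 5752801.59 / 201.0619 = 28612.09 W/m

28612.09


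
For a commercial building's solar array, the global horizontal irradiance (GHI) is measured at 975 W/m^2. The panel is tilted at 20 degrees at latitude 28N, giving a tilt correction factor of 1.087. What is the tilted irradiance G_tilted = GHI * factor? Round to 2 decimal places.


Identify the given values:
  GHI = 975 W/m^2, tilt correction factor = 1.087
Apply the formula G_tilted = GHI * factor:
  G_tilted = 975 * 1.087
  G_tilted = 1059.83 W/m^2

1059.83


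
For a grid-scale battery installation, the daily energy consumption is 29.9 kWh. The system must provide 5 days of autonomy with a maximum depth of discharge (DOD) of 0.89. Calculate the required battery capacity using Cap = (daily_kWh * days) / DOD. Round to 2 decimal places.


Total energy needed = daily * days = 29.9 * 5 = 149.5 kWh
Account for depth of discharge:
  Cap = total_energy / DOD = 149.5 / 0.89
  Cap = 167.98 kWh

167.98


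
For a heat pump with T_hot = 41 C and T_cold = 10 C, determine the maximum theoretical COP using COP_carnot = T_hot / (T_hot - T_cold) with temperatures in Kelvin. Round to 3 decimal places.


Convert to Kelvin:
  T_hot = 41 + 273.15 = 314.15 K
  T_cold = 10 + 273.15 = 283.15 K
Apply Carnot COP formula:
  COP = T_hot_K / (T_hot_K - T_cold_K) = 314.15 / 31.0
  COP = 10.134

10.134


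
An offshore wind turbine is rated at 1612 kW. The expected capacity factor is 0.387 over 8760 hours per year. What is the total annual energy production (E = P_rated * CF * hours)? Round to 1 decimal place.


Annual energy = rated_kW * capacity_factor * hours_per_year
Given: P_rated = 1612 kW, CF = 0.387, hours = 8760
E = 1612 * 0.387 * 8760
E = 5464873.4 kWh

5464873.4


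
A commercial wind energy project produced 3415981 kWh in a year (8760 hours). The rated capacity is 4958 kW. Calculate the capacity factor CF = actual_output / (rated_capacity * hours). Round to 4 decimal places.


Capacity factor = actual output / maximum possible output
Maximum possible = rated * hours = 4958 * 8760 = 43432080 kWh
CF = 3415981 / 43432080
CF = 0.0787

0.0787


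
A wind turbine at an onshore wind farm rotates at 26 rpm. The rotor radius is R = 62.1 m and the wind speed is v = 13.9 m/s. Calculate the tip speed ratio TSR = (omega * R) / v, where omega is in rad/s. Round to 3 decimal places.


Convert rotational speed to rad/s:
  omega = 26 * 2 * pi / 60 = 2.7227 rad/s
Compute tip speed:
  v_tip = omega * R = 2.7227 * 62.1 = 169.081 m/s
Tip speed ratio:
  TSR = v_tip / v_wind = 169.081 / 13.9 = 12.164

12.164


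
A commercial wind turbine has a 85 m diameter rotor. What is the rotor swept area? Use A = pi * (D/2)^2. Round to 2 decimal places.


Compute the rotor radius:
  r = D / 2 = 85 / 2 = 42.5 m
Calculate swept area:
  A = pi * r^2 = pi * 42.5^2
  A = 5674.50 m^2

5674.50


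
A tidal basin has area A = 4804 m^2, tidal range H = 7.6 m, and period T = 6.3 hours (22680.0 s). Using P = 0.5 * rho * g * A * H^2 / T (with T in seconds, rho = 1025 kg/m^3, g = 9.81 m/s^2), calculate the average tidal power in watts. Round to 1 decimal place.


Convert period to seconds: T = 6.3 * 3600 = 22680.0 s
H^2 = 7.6^2 = 57.76
P = 0.5 * rho * g * A * H^2 / T
P = 0.5 * 1025 * 9.81 * 4804 * 57.76 / 22680.0
P = 61510.6 W

61510.6


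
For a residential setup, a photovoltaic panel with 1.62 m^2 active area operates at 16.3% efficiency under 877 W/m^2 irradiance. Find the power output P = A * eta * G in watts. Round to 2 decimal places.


Use the solar power formula P = A * eta * G.
Given: A = 1.62 m^2, eta = 0.163, G = 877 W/m^2
P = 1.62 * 0.163 * 877
P = 231.58 W

231.58


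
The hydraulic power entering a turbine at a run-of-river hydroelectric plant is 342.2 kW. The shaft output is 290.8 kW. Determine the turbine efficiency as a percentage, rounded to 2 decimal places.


Turbine efficiency = (output power / input power) * 100
eta = (290.8 / 342.2) * 100
eta = 84.98%

84.98


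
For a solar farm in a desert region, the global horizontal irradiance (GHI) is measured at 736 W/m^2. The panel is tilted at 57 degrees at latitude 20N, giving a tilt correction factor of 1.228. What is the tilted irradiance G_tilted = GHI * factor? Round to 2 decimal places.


Identify the given values:
  GHI = 736 W/m^2, tilt correction factor = 1.228
Apply the formula G_tilted = GHI * factor:
  G_tilted = 736 * 1.228
  G_tilted = 903.81 W/m^2

903.81


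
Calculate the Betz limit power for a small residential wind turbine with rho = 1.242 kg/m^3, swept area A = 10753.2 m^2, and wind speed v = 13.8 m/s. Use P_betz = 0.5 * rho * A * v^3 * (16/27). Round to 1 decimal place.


The Betz coefficient Cp_max = 16/27 = 0.5926
v^3 = 13.8^3 = 2628.072
P_betz = 0.5 * rho * A * v^3 * Cp_max
P_betz = 0.5 * 1.242 * 10753.2 * 2628.072 * 0.5926
P_betz = 10399747.6 W

10399747.6


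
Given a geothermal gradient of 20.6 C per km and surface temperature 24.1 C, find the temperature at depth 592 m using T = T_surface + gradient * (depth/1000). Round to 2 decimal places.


Convert depth to km: 592 / 1000 = 0.592 km
Temperature increase = gradient * depth_km = 20.6 * 0.592 = 12.2 C
Temperature at depth = T_surface + delta_T = 24.1 + 12.2
T = 36.30 C

36.30


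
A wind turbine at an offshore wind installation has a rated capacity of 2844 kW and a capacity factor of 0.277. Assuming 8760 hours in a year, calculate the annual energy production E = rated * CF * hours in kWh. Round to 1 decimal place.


Annual energy = rated_kW * capacity_factor * hours_per_year
Given: P_rated = 2844 kW, CF = 0.277, hours = 8760
E = 2844 * 0.277 * 8760
E = 6901022.9 kWh

6901022.9


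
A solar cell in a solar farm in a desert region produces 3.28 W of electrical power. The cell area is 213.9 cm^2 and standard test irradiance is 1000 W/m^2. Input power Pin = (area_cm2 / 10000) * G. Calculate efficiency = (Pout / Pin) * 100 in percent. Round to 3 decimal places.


First compute the input power:
  Pin = area_cm2 / 10000 * G = 213.9 / 10000 * 1000 = 21.39 W
Then compute efficiency:
  Efficiency = (Pout / Pin) * 100 = (3.28 / 21.39) * 100
  Efficiency = 15.334%

15.334


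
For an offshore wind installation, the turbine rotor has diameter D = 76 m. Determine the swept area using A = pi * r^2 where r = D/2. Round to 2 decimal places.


Compute the rotor radius:
  r = D / 2 = 76 / 2 = 38.0 m
Calculate swept area:
  A = pi * r^2 = pi * 38.0^2
  A = 4536.46 m^2

4536.46


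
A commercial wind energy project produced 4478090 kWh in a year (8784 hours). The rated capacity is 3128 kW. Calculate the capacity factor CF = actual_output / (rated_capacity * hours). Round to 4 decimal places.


Capacity factor = actual output / maximum possible output
Maximum possible = rated * hours = 3128 * 8784 = 27476352 kWh
CF = 4478090 / 27476352
CF = 0.1630

0.1630


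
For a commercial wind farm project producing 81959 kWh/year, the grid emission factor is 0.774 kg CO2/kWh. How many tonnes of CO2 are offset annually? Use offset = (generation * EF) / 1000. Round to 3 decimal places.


CO2 offset in kg = generation * emission_factor
CO2 offset = 81959 * 0.774 = 63436.27 kg
Convert to tonnes:
  CO2 offset = 63436.27 / 1000 = 63.436 tonnes

63.436


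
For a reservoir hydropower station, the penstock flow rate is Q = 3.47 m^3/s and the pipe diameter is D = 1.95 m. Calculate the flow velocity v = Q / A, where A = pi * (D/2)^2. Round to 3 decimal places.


Compute pipe cross-sectional area:
  A = pi * (D/2)^2 = pi * (1.95/2)^2 = 2.9865 m^2
Calculate velocity:
  v = Q / A = 3.47 / 2.9865
  v = 1.162 m/s

1.162


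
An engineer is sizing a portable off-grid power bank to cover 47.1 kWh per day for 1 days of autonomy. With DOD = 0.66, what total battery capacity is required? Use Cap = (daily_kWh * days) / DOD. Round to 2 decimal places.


Total energy needed = daily * days = 47.1 * 1 = 47.1 kWh
Account for depth of discharge:
  Cap = total_energy / DOD = 47.1 / 0.66
  Cap = 71.36 kWh

71.36


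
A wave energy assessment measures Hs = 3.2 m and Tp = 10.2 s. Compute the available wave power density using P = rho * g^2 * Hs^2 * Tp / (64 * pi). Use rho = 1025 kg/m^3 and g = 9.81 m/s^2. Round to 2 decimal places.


Apply wave power formula:
  g^2 = 9.81^2 = 96.2361
  Hs^2 = 3.2^2 = 10.24
  Numerator = rho * g^2 * Hs^2 * Tp = 1025 * 96.2361 * 10.24 * 10.2 = 10302959.88
  Denominator = 64 * pi = 201.0619
  P = 10302959.88 / 201.0619 = 51242.72 W/m

51242.72


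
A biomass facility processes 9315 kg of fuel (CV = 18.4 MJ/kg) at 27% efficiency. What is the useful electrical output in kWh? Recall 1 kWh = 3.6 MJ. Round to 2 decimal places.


Total energy = mass * CV = 9315 * 18.4 = 171396.0 MJ
Useful energy = total * eta = 171396.0 * 0.27 = 46276.92 MJ
Convert to kWh: 46276.92 / 3.6
Useful energy = 12854.70 kWh

12854.70


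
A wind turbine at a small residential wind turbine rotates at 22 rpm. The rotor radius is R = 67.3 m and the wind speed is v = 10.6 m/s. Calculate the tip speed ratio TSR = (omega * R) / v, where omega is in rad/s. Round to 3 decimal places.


Convert rotational speed to rad/s:
  omega = 22 * 2 * pi / 60 = 2.3038 rad/s
Compute tip speed:
  v_tip = omega * R = 2.3038 * 67.3 = 155.048 m/s
Tip speed ratio:
  TSR = v_tip / v_wind = 155.048 / 10.6 = 14.627

14.627


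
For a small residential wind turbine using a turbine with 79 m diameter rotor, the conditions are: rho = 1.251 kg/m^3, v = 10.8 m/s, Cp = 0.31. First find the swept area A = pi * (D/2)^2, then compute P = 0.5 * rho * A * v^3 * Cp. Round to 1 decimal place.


Step 1 -- Compute swept area:
  A = pi * (D/2)^2 = pi * (79/2)^2 = 4901.67 m^2
Step 2 -- Apply wind power equation:
  P = 0.5 * rho * A * v^3 * Cp
  v^3 = 10.8^3 = 1259.712
  P = 0.5 * 1.251 * 4901.67 * 1259.712 * 0.31
  P = 1197303.7 W

1197303.7


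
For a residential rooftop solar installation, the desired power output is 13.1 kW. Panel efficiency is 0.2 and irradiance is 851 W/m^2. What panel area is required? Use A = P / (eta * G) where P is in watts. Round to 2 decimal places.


Convert target power to watts: P = 13.1 * 1000 = 13100.0 W
Compute denominator: eta * G = 0.2 * 851 = 170.2
Required area A = P / (eta * G) = 13100.0 / 170.2
A = 76.97 m^2

76.97


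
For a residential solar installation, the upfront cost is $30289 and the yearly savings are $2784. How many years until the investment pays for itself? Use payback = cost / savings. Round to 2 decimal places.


Simple payback period = initial cost / annual savings
Payback = 30289 / 2784
Payback = 10.88 years

10.88


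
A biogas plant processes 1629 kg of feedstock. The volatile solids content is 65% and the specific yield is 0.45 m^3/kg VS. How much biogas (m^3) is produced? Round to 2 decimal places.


Compute volatile solids:
  VS = mass * VS_fraction = 1629 * 0.65 = 1058.85 kg
Calculate biogas volume:
  Biogas = VS * specific_yield = 1058.85 * 0.45
  Biogas = 476.48 m^3

476.48


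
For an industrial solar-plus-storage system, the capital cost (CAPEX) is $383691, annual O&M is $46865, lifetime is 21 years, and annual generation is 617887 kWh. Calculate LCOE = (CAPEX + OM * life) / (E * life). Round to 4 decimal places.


Total cost = CAPEX + OM * lifetime = 383691 + 46865 * 21 = 383691 + 984165 = 1367856
Total generation = annual * lifetime = 617887 * 21 = 12975627 kWh
LCOE = 1367856 / 12975627
LCOE = 0.1054 $/kWh

0.1054


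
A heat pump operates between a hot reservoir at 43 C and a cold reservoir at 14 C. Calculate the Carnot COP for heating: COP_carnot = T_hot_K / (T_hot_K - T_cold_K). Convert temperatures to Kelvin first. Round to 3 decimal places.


Convert to Kelvin:
  T_hot = 43 + 273.15 = 316.15 K
  T_cold = 14 + 273.15 = 287.15 K
Apply Carnot COP formula:
  COP = T_hot_K / (T_hot_K - T_cold_K) = 316.15 / 29.0
  COP = 10.902

10.902


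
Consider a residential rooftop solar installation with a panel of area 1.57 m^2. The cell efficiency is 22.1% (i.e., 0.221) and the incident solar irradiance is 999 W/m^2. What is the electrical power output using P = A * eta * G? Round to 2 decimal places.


Use the solar power formula P = A * eta * G.
Given: A = 1.57 m^2, eta = 0.221, G = 999 W/m^2
P = 1.57 * 0.221 * 999
P = 346.62 W

346.62


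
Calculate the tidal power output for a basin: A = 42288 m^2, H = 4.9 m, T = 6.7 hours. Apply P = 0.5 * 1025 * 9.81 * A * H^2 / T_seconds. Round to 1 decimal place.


Convert period to seconds: T = 6.7 * 3600 = 24120.0 s
H^2 = 4.9^2 = 24.01
P = 0.5 * rho * g * A * H^2 / T
P = 0.5 * 1025 * 9.81 * 42288 * 24.01 / 24120.0
P = 211638.6 W

211638.6


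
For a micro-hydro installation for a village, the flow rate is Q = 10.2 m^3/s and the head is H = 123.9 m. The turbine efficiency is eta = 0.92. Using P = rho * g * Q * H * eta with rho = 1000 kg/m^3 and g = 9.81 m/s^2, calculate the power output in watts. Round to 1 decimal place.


Apply the hydropower formula P = rho * g * Q * H * eta
rho * g = 1000 * 9.81 = 9810.0
P = 9810.0 * 10.2 * 123.9 * 0.92
P = 11405867.3 W

11405867.3


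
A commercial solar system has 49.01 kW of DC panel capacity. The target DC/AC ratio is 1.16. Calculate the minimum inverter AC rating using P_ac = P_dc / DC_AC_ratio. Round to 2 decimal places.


The inverter AC capacity is determined by the DC/AC ratio.
Given: P_dc = 49.01 kW, DC/AC ratio = 1.16
P_ac = P_dc / ratio = 49.01 / 1.16
P_ac = 42.25 kW

42.25


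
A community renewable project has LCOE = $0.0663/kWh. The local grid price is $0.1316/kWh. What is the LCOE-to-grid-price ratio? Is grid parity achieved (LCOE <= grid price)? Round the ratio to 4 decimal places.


Compare LCOE to grid price:
  LCOE = $0.0663/kWh, Grid price = $0.1316/kWh
  Ratio = LCOE / grid_price = 0.0663 / 0.1316 = 0.5038
  Grid parity achieved (ratio <= 1)? yes

0.5038


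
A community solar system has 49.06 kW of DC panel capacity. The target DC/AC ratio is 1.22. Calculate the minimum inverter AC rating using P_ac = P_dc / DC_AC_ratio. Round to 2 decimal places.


The inverter AC capacity is determined by the DC/AC ratio.
Given: P_dc = 49.06 kW, DC/AC ratio = 1.22
P_ac = P_dc / ratio = 49.06 / 1.22
P_ac = 40.21 kW

40.21


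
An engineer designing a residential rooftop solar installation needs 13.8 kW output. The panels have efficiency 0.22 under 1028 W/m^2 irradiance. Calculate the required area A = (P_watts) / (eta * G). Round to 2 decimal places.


Convert target power to watts: P = 13.8 * 1000 = 13800.0 W
Compute denominator: eta * G = 0.22 * 1028 = 226.16
Required area A = P / (eta * G) = 13800.0 / 226.16
A = 61.02 m^2

61.02


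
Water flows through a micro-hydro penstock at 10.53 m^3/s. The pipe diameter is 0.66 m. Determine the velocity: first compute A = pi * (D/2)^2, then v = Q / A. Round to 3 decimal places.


Compute pipe cross-sectional area:
  A = pi * (D/2)^2 = pi * (0.66/2)^2 = 0.3421 m^2
Calculate velocity:
  v = Q / A = 10.53 / 0.3421
  v = 30.779 m/s

30.779


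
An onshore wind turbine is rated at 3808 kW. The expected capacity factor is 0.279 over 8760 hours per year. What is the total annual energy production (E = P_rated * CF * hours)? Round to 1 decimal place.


Annual energy = rated_kW * capacity_factor * hours_per_year
Given: P_rated = 3808 kW, CF = 0.279, hours = 8760
E = 3808 * 0.279 * 8760
E = 9306904.3 kWh

9306904.3


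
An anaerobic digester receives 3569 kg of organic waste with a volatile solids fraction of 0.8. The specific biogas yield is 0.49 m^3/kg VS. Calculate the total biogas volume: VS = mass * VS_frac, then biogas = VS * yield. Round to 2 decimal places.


Compute volatile solids:
  VS = mass * VS_fraction = 3569 * 0.8 = 2855.2 kg
Calculate biogas volume:
  Biogas = VS * specific_yield = 2855.2 * 0.49
  Biogas = 1399.05 m^3

1399.05


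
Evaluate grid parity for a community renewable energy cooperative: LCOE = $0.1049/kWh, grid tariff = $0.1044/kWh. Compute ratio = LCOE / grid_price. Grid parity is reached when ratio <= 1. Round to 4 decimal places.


Compare LCOE to grid price:
  LCOE = $0.1049/kWh, Grid price = $0.1044/kWh
  Ratio = LCOE / grid_price = 0.1049 / 0.1044 = 1.0048
  Grid parity achieved (ratio <= 1)? no

1.0048


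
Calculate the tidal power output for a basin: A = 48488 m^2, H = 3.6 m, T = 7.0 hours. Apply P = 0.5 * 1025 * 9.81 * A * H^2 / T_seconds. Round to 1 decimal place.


Convert period to seconds: T = 7.0 * 3600 = 25200.0 s
H^2 = 3.6^2 = 12.96
P = 0.5 * rho * g * A * H^2 / T
P = 0.5 * 1025 * 9.81 * 48488 * 12.96 / 25200.0
P = 125372.3 W

125372.3


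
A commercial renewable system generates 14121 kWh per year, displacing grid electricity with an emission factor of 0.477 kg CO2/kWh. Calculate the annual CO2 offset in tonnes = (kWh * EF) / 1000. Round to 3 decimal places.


CO2 offset in kg = generation * emission_factor
CO2 offset = 14121 * 0.477 = 6735.72 kg
Convert to tonnes:
  CO2 offset = 6735.72 / 1000 = 6.736 tonnes

6.736


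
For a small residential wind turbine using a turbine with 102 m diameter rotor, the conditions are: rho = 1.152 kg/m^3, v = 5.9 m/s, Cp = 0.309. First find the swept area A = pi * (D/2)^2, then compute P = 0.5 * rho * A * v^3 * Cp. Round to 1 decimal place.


Step 1 -- Compute swept area:
  A = pi * (D/2)^2 = pi * (102/2)^2 = 8171.28 m^2
Step 2 -- Apply wind power equation:
  P = 0.5 * rho * A * v^3 * Cp
  v^3 = 5.9^3 = 205.379
  P = 0.5 * 1.152 * 8171.28 * 205.379 * 0.309
  P = 298694.5 W

298694.5


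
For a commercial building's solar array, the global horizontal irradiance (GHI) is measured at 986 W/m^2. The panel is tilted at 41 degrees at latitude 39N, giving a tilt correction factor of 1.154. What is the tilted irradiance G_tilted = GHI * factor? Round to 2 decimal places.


Identify the given values:
  GHI = 986 W/m^2, tilt correction factor = 1.154
Apply the formula G_tilted = GHI * factor:
  G_tilted = 986 * 1.154
  G_tilted = 1137.84 W/m^2

1137.84


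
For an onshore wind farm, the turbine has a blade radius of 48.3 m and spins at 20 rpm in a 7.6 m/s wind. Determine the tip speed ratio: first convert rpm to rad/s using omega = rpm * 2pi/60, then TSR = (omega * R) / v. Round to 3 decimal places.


Convert rotational speed to rad/s:
  omega = 20 * 2 * pi / 60 = 2.0944 rad/s
Compute tip speed:
  v_tip = omega * R = 2.0944 * 48.3 = 101.159 m/s
Tip speed ratio:
  TSR = v_tip / v_wind = 101.159 / 7.6 = 13.310

13.310


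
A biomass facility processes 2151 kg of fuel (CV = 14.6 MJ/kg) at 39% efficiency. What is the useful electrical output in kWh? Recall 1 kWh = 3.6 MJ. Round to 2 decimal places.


Total energy = mass * CV = 2151 * 14.6 = 31404.6 MJ
Useful energy = total * eta = 31404.6 * 0.39 = 12247.79 MJ
Convert to kWh: 12247.79 / 3.6
Useful energy = 3402.17 kWh

3402.17


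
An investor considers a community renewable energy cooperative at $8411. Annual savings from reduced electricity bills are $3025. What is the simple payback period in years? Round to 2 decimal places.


Simple payback period = initial cost / annual savings
Payback = 8411 / 3025
Payback = 2.78 years

2.78


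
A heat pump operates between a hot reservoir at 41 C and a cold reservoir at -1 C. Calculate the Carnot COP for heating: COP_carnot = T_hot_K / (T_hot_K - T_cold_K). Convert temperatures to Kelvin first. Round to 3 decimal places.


Convert to Kelvin:
  T_hot = 41 + 273.15 = 314.15 K
  T_cold = -1 + 273.15 = 272.15 K
Apply Carnot COP formula:
  COP = T_hot_K / (T_hot_K - T_cold_K) = 314.15 / 42.0
  COP = 7.480

7.480


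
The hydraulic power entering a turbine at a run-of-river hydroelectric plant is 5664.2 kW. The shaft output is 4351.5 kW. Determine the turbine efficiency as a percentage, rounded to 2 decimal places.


Turbine efficiency = (output power / input power) * 100
eta = (4351.5 / 5664.2) * 100
eta = 76.82%

76.82


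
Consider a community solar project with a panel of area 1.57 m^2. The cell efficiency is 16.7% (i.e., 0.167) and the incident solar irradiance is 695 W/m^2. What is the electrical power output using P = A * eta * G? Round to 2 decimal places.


Use the solar power formula P = A * eta * G.
Given: A = 1.57 m^2, eta = 0.167, G = 695 W/m^2
P = 1.57 * 0.167 * 695
P = 182.22 W

182.22


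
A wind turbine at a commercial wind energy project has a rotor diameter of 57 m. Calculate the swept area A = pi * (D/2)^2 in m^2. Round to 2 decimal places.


Compute the rotor radius:
  r = D / 2 = 57 / 2 = 28.5 m
Calculate swept area:
  A = pi * r^2 = pi * 28.5^2
  A = 2551.76 m^2

2551.76


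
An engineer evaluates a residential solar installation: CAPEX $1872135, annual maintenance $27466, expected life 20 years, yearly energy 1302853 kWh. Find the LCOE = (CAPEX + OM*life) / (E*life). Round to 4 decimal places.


Total cost = CAPEX + OM * lifetime = 1872135 + 27466 * 20 = 1872135 + 549320 = 2421455
Total generation = annual * lifetime = 1302853 * 20 = 26057060 kWh
LCOE = 2421455 / 26057060
LCOE = 0.0929 $/kWh

0.0929


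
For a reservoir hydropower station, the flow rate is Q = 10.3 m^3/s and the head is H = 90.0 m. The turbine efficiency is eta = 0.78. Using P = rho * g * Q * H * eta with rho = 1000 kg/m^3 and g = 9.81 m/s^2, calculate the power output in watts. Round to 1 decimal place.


Apply the hydropower formula P = rho * g * Q * H * eta
rho * g = 1000 * 9.81 = 9810.0
P = 9810.0 * 10.3 * 90.0 * 0.78
P = 7093218.6 W

7093218.6


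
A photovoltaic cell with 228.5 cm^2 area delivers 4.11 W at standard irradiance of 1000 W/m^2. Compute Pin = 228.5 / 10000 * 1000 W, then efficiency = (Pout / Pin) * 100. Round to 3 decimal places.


First compute the input power:
  Pin = area_cm2 / 10000 * G = 228.5 / 10000 * 1000 = 22.85 W
Then compute efficiency:
  Efficiency = (Pout / Pin) * 100 = (4.11 / 22.85) * 100
  Efficiency = 17.987%

17.987


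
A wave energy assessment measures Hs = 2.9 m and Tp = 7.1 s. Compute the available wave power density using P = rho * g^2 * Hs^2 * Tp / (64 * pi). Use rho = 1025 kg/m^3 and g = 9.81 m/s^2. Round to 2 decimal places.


Apply wave power formula:
  g^2 = 9.81^2 = 96.2361
  Hs^2 = 2.9^2 = 8.41
  Numerator = rho * g^2 * Hs^2 * Tp = 1025 * 96.2361 * 8.41 * 7.1 = 5890012.61
  Denominator = 64 * pi = 201.0619
  P = 5890012.61 / 201.0619 = 29294.52 W/m

29294.52


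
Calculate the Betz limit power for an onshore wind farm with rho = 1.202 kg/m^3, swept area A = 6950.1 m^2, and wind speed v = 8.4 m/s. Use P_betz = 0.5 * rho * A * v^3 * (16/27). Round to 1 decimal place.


The Betz coefficient Cp_max = 16/27 = 0.5926
v^3 = 8.4^3 = 592.704
P_betz = 0.5 * rho * A * v^3 * Cp_max
P_betz = 0.5 * 1.202 * 6950.1 * 592.704 * 0.5926
P_betz = 1467099.6 W

1467099.6


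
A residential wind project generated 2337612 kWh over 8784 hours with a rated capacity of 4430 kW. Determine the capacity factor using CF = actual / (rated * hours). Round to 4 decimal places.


Capacity factor = actual output / maximum possible output
Maximum possible = rated * hours = 4430 * 8784 = 38913120 kWh
CF = 2337612 / 38913120
CF = 0.0601

0.0601


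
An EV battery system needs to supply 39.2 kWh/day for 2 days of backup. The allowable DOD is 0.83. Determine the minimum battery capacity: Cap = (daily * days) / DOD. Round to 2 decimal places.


Total energy needed = daily * days = 39.2 * 2 = 78.4 kWh
Account for depth of discharge:
  Cap = total_energy / DOD = 78.4 / 0.83
  Cap = 94.46 kWh

94.46


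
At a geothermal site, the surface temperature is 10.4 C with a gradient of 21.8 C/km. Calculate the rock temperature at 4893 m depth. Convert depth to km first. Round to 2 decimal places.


Convert depth to km: 4893 / 1000 = 4.893 km
Temperature increase = gradient * depth_km = 21.8 * 4.893 = 106.67 C
Temperature at depth = T_surface + delta_T = 10.4 + 106.67
T = 117.07 C

117.07


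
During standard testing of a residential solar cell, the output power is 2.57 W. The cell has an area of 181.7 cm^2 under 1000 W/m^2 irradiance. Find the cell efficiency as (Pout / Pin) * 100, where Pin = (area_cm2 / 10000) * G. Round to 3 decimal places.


First compute the input power:
  Pin = area_cm2 / 10000 * G = 181.7 / 10000 * 1000 = 18.17 W
Then compute efficiency:
  Efficiency = (Pout / Pin) * 100 = (2.57 / 18.17) * 100
  Efficiency = 14.144%

14.144


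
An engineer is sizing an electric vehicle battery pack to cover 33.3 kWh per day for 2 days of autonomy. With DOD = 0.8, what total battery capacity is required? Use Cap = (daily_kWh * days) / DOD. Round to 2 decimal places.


Total energy needed = daily * days = 33.3 * 2 = 66.6 kWh
Account for depth of discharge:
  Cap = total_energy / DOD = 66.6 / 0.8
  Cap = 83.25 kWh

83.25


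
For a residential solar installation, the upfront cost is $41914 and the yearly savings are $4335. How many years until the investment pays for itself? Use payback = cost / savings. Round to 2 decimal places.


Simple payback period = initial cost / annual savings
Payback = 41914 / 4335
Payback = 9.67 years

9.67


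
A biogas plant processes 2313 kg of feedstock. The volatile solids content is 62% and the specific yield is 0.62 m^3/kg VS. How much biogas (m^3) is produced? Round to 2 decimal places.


Compute volatile solids:
  VS = mass * VS_fraction = 2313 * 0.62 = 1434.06 kg
Calculate biogas volume:
  Biogas = VS * specific_yield = 1434.06 * 0.62
  Biogas = 889.12 m^3

889.12


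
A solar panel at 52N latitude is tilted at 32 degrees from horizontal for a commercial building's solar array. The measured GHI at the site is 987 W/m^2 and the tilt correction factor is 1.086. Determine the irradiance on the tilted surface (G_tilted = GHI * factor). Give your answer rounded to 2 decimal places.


Identify the given values:
  GHI = 987 W/m^2, tilt correction factor = 1.086
Apply the formula G_tilted = GHI * factor:
  G_tilted = 987 * 1.086
  G_tilted = 1071.88 W/m^2

1071.88


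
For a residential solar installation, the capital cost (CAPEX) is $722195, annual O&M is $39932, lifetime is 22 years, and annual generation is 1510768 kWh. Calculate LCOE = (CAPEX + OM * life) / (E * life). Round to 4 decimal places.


Total cost = CAPEX + OM * lifetime = 722195 + 39932 * 22 = 722195 + 878504 = 1600699
Total generation = annual * lifetime = 1510768 * 22 = 33236896 kWh
LCOE = 1600699 / 33236896
LCOE = 0.0482 $/kWh

0.0482


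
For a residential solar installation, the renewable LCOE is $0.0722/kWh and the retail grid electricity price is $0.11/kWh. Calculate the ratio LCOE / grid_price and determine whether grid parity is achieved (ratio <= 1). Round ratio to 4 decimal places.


Compare LCOE to grid price:
  LCOE = $0.0722/kWh, Grid price = $0.11/kWh
  Ratio = LCOE / grid_price = 0.0722 / 0.11 = 0.6564
  Grid parity achieved (ratio <= 1)? yes

0.6564


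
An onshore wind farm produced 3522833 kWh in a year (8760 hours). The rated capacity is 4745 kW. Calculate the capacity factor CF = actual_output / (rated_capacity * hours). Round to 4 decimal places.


Capacity factor = actual output / maximum possible output
Maximum possible = rated * hours = 4745 * 8760 = 41566200 kWh
CF = 3522833 / 41566200
CF = 0.0848

0.0848


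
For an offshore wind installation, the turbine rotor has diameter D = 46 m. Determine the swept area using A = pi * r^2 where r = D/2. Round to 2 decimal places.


Compute the rotor radius:
  r = D / 2 = 46 / 2 = 23.0 m
Calculate swept area:
  A = pi * r^2 = pi * 23.0^2
  A = 1661.90 m^2

1661.90


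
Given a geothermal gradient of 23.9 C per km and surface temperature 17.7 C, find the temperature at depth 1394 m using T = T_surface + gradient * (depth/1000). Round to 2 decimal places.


Convert depth to km: 1394 / 1000 = 1.394 km
Temperature increase = gradient * depth_km = 23.9 * 1.394 = 33.32 C
Temperature at depth = T_surface + delta_T = 17.7 + 33.32
T = 51.02 C

51.02


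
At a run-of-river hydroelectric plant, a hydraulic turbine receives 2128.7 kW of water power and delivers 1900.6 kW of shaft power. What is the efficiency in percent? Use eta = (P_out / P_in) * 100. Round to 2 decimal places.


Turbine efficiency = (output power / input power) * 100
eta = (1900.6 / 2128.7) * 100
eta = 89.28%

89.28


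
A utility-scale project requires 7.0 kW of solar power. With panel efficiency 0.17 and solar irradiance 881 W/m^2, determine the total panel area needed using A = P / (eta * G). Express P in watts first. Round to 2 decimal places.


Convert target power to watts: P = 7.0 * 1000 = 7000.0 W
Compute denominator: eta * G = 0.17 * 881 = 149.77
Required area A = P / (eta * G) = 7000.0 / 149.77
A = 46.74 m^2

46.74


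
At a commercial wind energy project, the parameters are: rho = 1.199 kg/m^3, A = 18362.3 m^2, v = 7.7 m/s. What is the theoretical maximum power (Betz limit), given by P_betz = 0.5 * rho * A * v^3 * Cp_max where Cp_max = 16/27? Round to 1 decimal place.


The Betz coefficient Cp_max = 16/27 = 0.5926
v^3 = 7.7^3 = 456.533
P_betz = 0.5 * rho * A * v^3 * Cp_max
P_betz = 0.5 * 1.199 * 18362.3 * 456.533 * 0.5926
P_betz = 2978136.9 W

2978136.9


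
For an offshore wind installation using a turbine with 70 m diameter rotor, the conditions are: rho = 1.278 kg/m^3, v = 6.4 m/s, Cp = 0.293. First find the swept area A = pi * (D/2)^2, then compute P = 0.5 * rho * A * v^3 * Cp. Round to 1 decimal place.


Step 1 -- Compute swept area:
  A = pi * (D/2)^2 = pi * (70/2)^2 = 3848.45 m^2
Step 2 -- Apply wind power equation:
  P = 0.5 * rho * A * v^3 * Cp
  v^3 = 6.4^3 = 262.144
  P = 0.5 * 1.278 * 3848.45 * 262.144 * 0.293
  P = 188883.6 W

188883.6


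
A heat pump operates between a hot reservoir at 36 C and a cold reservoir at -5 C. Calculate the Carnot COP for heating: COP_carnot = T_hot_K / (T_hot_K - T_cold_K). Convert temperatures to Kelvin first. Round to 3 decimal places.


Convert to Kelvin:
  T_hot = 36 + 273.15 = 309.15 K
  T_cold = -5 + 273.15 = 268.15 K
Apply Carnot COP formula:
  COP = T_hot_K / (T_hot_K - T_cold_K) = 309.15 / 41.0
  COP = 7.540

7.540


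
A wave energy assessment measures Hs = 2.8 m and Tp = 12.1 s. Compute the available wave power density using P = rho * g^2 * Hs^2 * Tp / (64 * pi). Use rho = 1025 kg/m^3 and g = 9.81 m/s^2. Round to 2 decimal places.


Apply wave power formula:
  g^2 = 9.81^2 = 96.2361
  Hs^2 = 2.8^2 = 7.84
  Numerator = rho * g^2 * Hs^2 * Tp = 1025 * 96.2361 * 7.84 * 12.1 = 9357574.93
  Denominator = 64 * pi = 201.0619
  P = 9357574.93 / 201.0619 = 46540.76 W/m

46540.76


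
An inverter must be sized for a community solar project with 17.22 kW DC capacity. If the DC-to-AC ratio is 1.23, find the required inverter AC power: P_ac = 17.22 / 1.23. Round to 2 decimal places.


The inverter AC capacity is determined by the DC/AC ratio.
Given: P_dc = 17.22 kW, DC/AC ratio = 1.23
P_ac = P_dc / ratio = 17.22 / 1.23
P_ac = 14.00 kW

14.00


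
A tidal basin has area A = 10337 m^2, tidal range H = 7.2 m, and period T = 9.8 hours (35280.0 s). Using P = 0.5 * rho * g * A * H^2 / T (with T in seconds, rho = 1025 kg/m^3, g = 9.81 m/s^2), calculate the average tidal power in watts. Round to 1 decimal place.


Convert period to seconds: T = 9.8 * 3600 = 35280.0 s
H^2 = 7.2^2 = 51.84
P = 0.5 * rho * g * A * H^2 / T
P = 0.5 * 1025 * 9.81 * 10337 * 51.84 / 35280.0
P = 76364.9 W

76364.9


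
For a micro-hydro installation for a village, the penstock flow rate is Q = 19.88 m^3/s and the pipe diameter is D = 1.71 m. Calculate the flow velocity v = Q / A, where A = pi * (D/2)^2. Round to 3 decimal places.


Compute pipe cross-sectional area:
  A = pi * (D/2)^2 = pi * (1.71/2)^2 = 2.2966 m^2
Calculate velocity:
  v = Q / A = 19.88 / 2.2966
  v = 8.656 m/s

8.656


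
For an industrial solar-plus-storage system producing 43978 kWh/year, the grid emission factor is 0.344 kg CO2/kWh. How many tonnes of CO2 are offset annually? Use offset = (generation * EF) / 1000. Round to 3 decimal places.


CO2 offset in kg = generation * emission_factor
CO2 offset = 43978 * 0.344 = 15128.43 kg
Convert to tonnes:
  CO2 offset = 15128.43 / 1000 = 15.128 tonnes

15.128


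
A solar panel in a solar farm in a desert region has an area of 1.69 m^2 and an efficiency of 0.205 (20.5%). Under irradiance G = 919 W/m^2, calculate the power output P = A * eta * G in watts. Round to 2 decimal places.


Use the solar power formula P = A * eta * G.
Given: A = 1.69 m^2, eta = 0.205, G = 919 W/m^2
P = 1.69 * 0.205 * 919
P = 318.39 W

318.39


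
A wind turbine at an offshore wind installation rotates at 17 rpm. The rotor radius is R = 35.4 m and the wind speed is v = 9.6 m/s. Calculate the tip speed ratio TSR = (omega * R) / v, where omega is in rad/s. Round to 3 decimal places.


Convert rotational speed to rad/s:
  omega = 17 * 2 * pi / 60 = 1.7802 rad/s
Compute tip speed:
  v_tip = omega * R = 1.7802 * 35.4 = 63.02 m/s
Tip speed ratio:
  TSR = v_tip / v_wind = 63.02 / 9.6 = 6.565

6.565
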